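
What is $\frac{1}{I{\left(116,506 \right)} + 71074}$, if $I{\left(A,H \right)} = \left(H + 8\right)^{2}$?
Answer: $\frac{1}{335270} \approx 2.9827 \cdot 10^{-6}$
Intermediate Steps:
$I{\left(A,H \right)} = \left(8 + H\right)^{2}$
$\frac{1}{I{\left(116,506 \right)} + 71074} = \frac{1}{\left(8 + 506\right)^{2} + 71074} = \frac{1}{514^{2} + 71074} = \frac{1}{264196 + 71074} = \frac{1}{335270}$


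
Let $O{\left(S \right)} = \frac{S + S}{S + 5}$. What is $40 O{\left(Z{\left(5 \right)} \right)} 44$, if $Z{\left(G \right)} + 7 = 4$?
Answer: $-5280$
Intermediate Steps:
$Z{\left(G \right)} = -3$ ($Z{\left(G \right)} = -7 + 4 = -3$)
$O{\left(S \right)} = \frac{2 S}{5 + S}$
$40 O{\left(Z{\left(5 \right)} \right)} 44 = 40 \cdot 2 \left(-3\right) \frac{1}{5 - 3} \cdot 44 = 40 \cdot 2 \left(-3\right) \frac{1}{2} \cdot 44 = 40 \left(-3\right) 44 = \left(-120\right) 44 = -5280$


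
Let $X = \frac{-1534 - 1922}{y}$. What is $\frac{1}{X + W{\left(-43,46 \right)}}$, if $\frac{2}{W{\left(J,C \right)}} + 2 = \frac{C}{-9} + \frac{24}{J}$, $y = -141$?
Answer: $\frac{69748}{1691379} \approx 0.041237$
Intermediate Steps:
$W{\left(J,C \right)} = \frac{2}{-2 + \frac{24}{J} - \frac{C}{9}}$ ($W{\left(J,C \right)} = \frac{2}{-2 + \left(\frac{C}{-9} + \frac{24}{J}\right)} = \frac{2}{-2 + \left(C \left(- \frac{1}{9}\right) + \frac{24}{J}\right)} = \frac{2}{-2 - \left(- \frac{24}{J} + \frac{C}{9}\right)} = \frac{2}{-2 + \frac{24}{J} - \frac{C}{9}}$)
$X = \frac{1152}{47}$ ($X = \frac{-1534 - 1922}{-141} = \left(-3456\right) \left(- \frac{1}{141}\right) = \frac{1152}{47} \approx 24.511$)
$\frac{1}{X + W{\left(-43,46 \right)}} = \frac{1}{\frac{1152}{47} - - \frac{774}{-216 + 18 \left(-43\right) + 46 \left(-43\right)}} = \frac{1}{\frac{1152}{47} - - \frac{774}{-216 - 774 - 1978}} = \frac{1}{\frac{1152}{47} - - \frac{774}{-2968}} = \frac{1}{\frac{1152}{47} - \left(-774\right) \left(- \frac{1}{2968}\right)} = \frac{1}{\frac{1152}{47} - \frac{387}{1484}} = \frac{1}{\frac{1691379}{69748}} = \frac{69748}{1691379}$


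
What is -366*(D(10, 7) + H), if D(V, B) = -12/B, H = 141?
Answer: -356850/7 ≈ -50979.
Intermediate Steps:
-366*(D(10, 7) + H) = -366*(-12/7 + 141) = -366*975/7 = -356850/7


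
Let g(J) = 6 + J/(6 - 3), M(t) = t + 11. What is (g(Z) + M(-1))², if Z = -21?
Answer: 81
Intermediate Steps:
M(t) = 11 + t
g(J) = 6 + J/3
(g(Z) + M(-1))² = ((6 + (⅓)*(-21)) + (11 - 1))² = ((6 - 7) + 10)² = (-1 + 10)² = 9² = 81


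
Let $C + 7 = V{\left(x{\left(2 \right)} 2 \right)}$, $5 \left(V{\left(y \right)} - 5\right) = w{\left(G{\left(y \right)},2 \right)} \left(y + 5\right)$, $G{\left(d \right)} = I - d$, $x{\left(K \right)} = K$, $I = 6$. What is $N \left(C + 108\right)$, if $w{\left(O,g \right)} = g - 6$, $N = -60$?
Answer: $-5928$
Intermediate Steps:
$G{\left(d \right)} = 6 - d$
$w{\left(O,g \right)} = -6 + g$ ($w{\left(O,g \right)} = g - 6 = -6 + g$)
$V{\left(y \right)} = 1 - \frac{4 y}{5}$ ($V{\left(y \right)} = 5 + \frac{\left(-6 + 2\right) \left(y + 5\right)}{5} = 5 + \frac{\left(-4\right) \left(5 + y\right)}{5} = 5 + \frac{-20 - 4 y}{5} = 5 - \left(4 + \frac{4 y}{5}\right) = 1 - \frac{4 y}{5}$)
$C = - \frac{46}{5}$ ($C = -7 + \left(1 - \frac{4 \cdot 2 \cdot 2}{5}\right) = -7 + \left(1 - \frac{16}{5}\right) = -7 - \frac{11}{5} = - \frac{46}{5} \approx -9.2$)
$N \left(C + 108\right) = - 60 \left(- \frac{46}{5} + 108\right) = \left(-60\right) \frac{494}{5} = -5928$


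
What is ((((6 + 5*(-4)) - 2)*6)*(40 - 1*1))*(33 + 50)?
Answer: -310752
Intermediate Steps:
((((6 + 5*(-4)) - 2)*6)*(40 - 1*1))*(33 + 50) = ((((6 - 20) - 2)*6)*(40 - 1))*83 = (((-14 - 2)*6)*39)*83 = (-16*6*39)*83 = -96*39*83 = -3744*83 = -310752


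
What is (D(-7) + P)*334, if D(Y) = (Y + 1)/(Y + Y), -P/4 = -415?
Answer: 3882082/7 ≈ 5.5458e+5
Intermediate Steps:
P = 1660 (P = -4*(-415) = 1660)
D(Y) = (1 + Y)/(2*Y) (D(Y) = (1 + Y)/((2*Y)) = (1 + Y)*(1/(2*Y)) = (1 + Y)/(2*Y))
(D(-7) + P)*334 = ((1/2)*(1 - 7)/(-7) + 1660)*334 = ((1/2)*(-1/7)*(-6) + 1660)*334 = (3/7 + 1660)*334 = (11623/7)*334 = 3882082/7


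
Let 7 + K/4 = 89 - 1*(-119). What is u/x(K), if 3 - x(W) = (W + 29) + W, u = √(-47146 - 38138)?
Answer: -3*I*√2369/817 ≈ -0.17872*I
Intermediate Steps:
K = 804 (K = -28 + 4*(89 - 1*(-119)) = -28 + 4*(89 + 119) = -28 + 4*208 = -28 + 832 = 804)
u = 6*I*√2369 (u = √(-85284) = 6*I*√2369 ≈ 292.03*I)
x(W) = -26 - 2*W (x(W) = 3 - ((W + 29) + W) = 3 - ((29 + W) + W) = 3 - (29 + 2*W) = 3 + (-29 - 2*W) = -26 - 2*W)
u/x(K) = (6*I*√2369)/(-26 - 2*804) = (6*I*√2369)/(-26 - 1608) = (6*I*√2369)/(-1634) = (6*I*√2369)*(-1/1634) = -3*I*√2369/817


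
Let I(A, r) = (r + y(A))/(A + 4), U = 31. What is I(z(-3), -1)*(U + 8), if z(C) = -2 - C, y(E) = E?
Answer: 0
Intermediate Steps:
I(A, r) = (A + r)/(4 + A) (I(A, r) = (r + A)/(A + 4) = (A + r)/(4 + A))
I(z(-3), -1)*(U + 8) = (((-2 - 1*(-3)) - 1)/(4 + (-2 - 1*(-3))))*(31 + 8) = (((-2 + 3) - 1)/(4 + (-2 + 3)))*39 = ((1 - 1)/(4 + 1))*39 = (0/5)*39 = ((⅕)*0)*39 = 0*39 = 0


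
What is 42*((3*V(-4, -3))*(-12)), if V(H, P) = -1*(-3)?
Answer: -4536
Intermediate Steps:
V(H, P) = 3
42*((3*V(-4, -3))*(-12)) = 42*((3*3)*(-12)) = 42*(9*(-12)) = 42*(-108) = -4536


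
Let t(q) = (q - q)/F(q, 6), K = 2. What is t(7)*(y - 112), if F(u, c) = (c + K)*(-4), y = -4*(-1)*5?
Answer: 0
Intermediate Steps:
y = 20 (y = 4*5 = 20)
F(u, c) = -8 - 4*c (F(u, c) = (c + 2)*(-4) = (2 + c)*(-4) = -8 - 4*c)
t(q) = 0 (t(q) = (q - q)/(-8 - 4*6) = 0/(-8 - 24) = 0/(-32) = 0*(-1/32) = 0)
t(7)*(y - 112) = 0*(20 - 112) = 0*(-92) = 0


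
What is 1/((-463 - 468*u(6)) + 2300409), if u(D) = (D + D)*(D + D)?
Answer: 1/2232554 ≈ 4.4792e-7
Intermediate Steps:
u(D) = 4*D**2 (u(D) = (2*D)*(2*D) = 4*D**2)
1/((-463 - 468*u(6)) + 2300409) = 1/((-463 - 1872*6**2) + 2300409) = 1/((-463 - 1872*36) + 2300409) = 1/((-463 - 468*144) + 2300409) = 1/((-463 - 67392) + 2300409) = 1/(-67855 + 2300409) = 1/2232554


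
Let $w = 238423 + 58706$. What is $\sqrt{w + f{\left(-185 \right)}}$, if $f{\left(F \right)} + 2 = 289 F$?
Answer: $\sqrt{243662} \approx 493.62$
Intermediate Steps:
$f{\left(F \right)} = -2 + 289 F$
$w = 297129$
$\sqrt{w + f{\left(-185 \right)}} = \sqrt{297129 + \left(-2 + 289 \left(-185\right)\right)} = \sqrt{297129 - 53467} = \sqrt{243662}$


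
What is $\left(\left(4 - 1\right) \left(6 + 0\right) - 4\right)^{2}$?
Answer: $196$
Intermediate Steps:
$\left(\left(4 - 1\right) \left(6 + 0\right) - 4\right)^{2} = \left(3 \cdot 6 - 4\right)^{2} = \left(18 - 4\right)^{2} = 14^{2} = 196$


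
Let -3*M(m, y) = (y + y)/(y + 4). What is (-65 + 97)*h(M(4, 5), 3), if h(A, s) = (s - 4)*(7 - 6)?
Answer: -32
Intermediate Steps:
M(m, y) = -2*y/(3*(4 + y)) (M(m, y) = -(y + y)/(3*(y + 4)) = -2*y/(3*(4 + y)))
h(A, s) = -4 + s (h(A, s) = (-4 + s)*1 = -4 + s)
(-65 + 97)*h(M(4, 5), 3) = (-65 + 97)*(-4 + 3) = 32*(-1) = -32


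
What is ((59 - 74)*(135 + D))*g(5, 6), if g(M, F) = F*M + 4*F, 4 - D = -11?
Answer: -121500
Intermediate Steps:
D = 15 (D = 4 - 1*(-11) = 4 + 11 = 15)
g(M, F) = 4*F + F*M
((59 - 74)*(135 + D))*g(5, 6) = ((59 - 74)*(135 + 15))*(6*(4 + 5)) = (-15*150)*(6*9) = -2250*54 = -121500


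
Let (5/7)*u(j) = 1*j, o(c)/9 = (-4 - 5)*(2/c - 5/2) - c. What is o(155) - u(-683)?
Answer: -73577/310 ≈ -237.35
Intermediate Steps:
o(c) = 405/2 - 162/c - 9*c (o(c) = 9*((-4 - 5)*(2/c - 5/2) - c) = 9*(-9*(2/c - 5*½) - c) = 9*(-9*(2/c - 5/2) - c) = 9*(-9*(-5/2 + 2/c) - c) = 9*((45/2 - 18/c) - c) = 9*(45/2 - c - 18/c) = 405/2 - 162/c - 9*c)
u(j) = 7*j/5 (u(j) = 7*(1*j)/5 = 7*j/5)
o(155) - u(-683) = (405/2 - 162/155 - 9*155) - 7*(-683)/5 = (405/2 - 162*1/155 - 1395) - 1*(-4781/5) = (405/2 - 162/155 - 1395) + 4781/5 = -369999/310 + 4781/5 = -73577/310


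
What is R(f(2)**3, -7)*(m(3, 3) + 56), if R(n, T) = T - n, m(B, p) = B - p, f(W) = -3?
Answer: 1120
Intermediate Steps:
R(f(2)**3, -7)*(m(3, 3) + 56) = (-7 - 1*(-3)**3)*((3 - 1*3) + 56) = (-7 - 1*(-27))*((3 - 3) + 56) = (-7 + 27)*(0 + 56) = 20*56 = 1120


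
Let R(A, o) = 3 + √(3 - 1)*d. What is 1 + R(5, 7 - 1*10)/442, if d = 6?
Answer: 445/442 + 3*√2/221 ≈ 1.0260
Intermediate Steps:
R(A, o) = 3 + 6*√2 (R(A, o) = 3 + √(3 - 1)*6 = 3 + √2*6 = 3 + 6*√2)
1 + R(5, 7 - 1*10)/442 = 1 + (3 + 6*√2)/442 = 1 + (3 + 6*√2)*(1/442) = 1 + (3/442 + 3*√2/221) = 445/442 + 3*√2/221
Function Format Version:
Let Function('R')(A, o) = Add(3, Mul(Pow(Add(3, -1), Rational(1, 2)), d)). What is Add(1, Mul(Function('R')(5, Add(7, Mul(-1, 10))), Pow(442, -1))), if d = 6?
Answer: Add(Rational(445, 442), Mul(Rational(3, 221), Pow(2, Rational(1, 2)))) ≈ 1.0260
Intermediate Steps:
Function('R')(A, o) = Add(3, Mul(6, Pow(2, Rational(1, 2)))) (Function('R')(A, o) = Add(3, Mul(Pow(Add(3, -1), Rational(1, 2)), 6)) = Add(3, Mul(Pow(2, Rational(1, 2)), 6)) = Add(3, Mul(6, Pow(2, Rational(1, 2)))))
Add(1, Mul(Function('R')(5, Add(7, Mul(-1, 10))), Pow(442, -1))) = Add(1, Mul(Add(3, Mul(6, Pow(2, Rational(1, 2)))), Pow(442, -1))) = Add(1, Mul(Add(3, Mul(6, Pow(2, Rational(1, 2)))), Rational(1, 442))) = Add(1, Add(Rational(3, 442), Mul(Rational(3, 221), Pow(2, Rational(1, 2))))) = Add(Rational(445, 442), Mul(Rational(3, 221), Pow(2, Rational(1, 2))))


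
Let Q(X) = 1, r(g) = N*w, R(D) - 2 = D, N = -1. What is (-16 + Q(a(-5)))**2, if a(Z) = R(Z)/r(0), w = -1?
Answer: 225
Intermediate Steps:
R(D) = 2 + D
r(g) = 1 (r(g) = -1*(-1) = 1)
a(Z) = 2 + Z (a(Z) = (2 + Z)/1 = (2 + Z)*1 = 2 + Z)
(-16 + Q(a(-5)))**2 = (-16 + 1)**2 = (-15)**2 = 225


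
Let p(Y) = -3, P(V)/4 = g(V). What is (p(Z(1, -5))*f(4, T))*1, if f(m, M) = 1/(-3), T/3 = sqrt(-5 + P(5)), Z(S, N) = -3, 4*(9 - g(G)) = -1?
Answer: 1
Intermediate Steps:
g(G) = 37/4 (g(G) = 9 - 1/4*(-1) = 9 + 1/4 = 37/4)
P(V) = 37 (P(V) = 4*(37/4) = 37)
T = 12*sqrt(2) (T = 3*sqrt(-5 + 37) = 3*sqrt(32) = 3*(4*sqrt(2)) = 12*sqrt(2) ≈ 16.971)
f(m, M) = -1/3
(p(Z(1, -5))*f(4, T))*1 = -3*(-1/3)*1 = 1*1 = 1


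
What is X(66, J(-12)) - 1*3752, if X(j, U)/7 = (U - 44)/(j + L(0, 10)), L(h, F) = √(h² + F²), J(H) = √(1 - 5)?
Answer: -71365/19 + 7*I/38 ≈ -3756.1 + 0.18421*I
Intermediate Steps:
J(H) = 2*I (J(H) = √(-4) = 2*I)
L(h, F) = √(F² + h²)
X(j, U) = 7*(-44 + U)/(10 + j) (X(j, U) = 7*((U - 44)/(j + √(10² + 0²))) = 7*((-44 + U)/(j + √(100 + 0))) = 7*((-44 + U)/(j + √100)) = 7*((-44 + U)/(j + 10)) = 7*((-44 + U)/(10 + j)) = 7*(-44 + U)/(10 + j))
X(66, J(-12)) - 1*3752 = 7*(-44 + 2*I)/(10 + 66) - 1*3752 = 7*(-44 + 2*I)/76 - 3752 = 7*(1/76)*(-44 + 2*I) - 3752 = (-77/19 + 7*I/38) - 3752 = -71365/19 + 7*I/38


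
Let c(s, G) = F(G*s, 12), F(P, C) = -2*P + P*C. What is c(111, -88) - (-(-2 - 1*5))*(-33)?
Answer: -97449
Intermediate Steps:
F(P, C) = -2*P + C*P
c(s, G) = 10*G*s (c(s, G) = (G*s)*(-2 + 12) = (G*s)*10 = 10*G*s)
c(111, -88) - (-(-2 - 1*5))*(-33) = 10*(-88)*111 - (-(-2 - 1*5))*(-33) = -97680 - (-(-2 - 5))*(-33) = -97680 - (-1*(-7))*(-33) = -97680 - 7*(-33) = -97680 - 1*(-231) = -97680 + 231 = -97449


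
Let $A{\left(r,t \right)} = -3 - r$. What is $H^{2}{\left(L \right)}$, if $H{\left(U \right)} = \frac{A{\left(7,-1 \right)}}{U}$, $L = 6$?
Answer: $\frac{25}{9} \approx 2.7778$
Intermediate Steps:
$H{\left(U \right)} = - \frac{10}{U}$ ($H{\left(U \right)} = \frac{-3 - 7}{U} = - \frac{10}{U}$)
$H^{2}{\left(L \right)} = \left(- \frac{10}{6}\right)^{2} = \left(\left(-10\right) \frac{1}{6}\right)^{2} = \left(- \frac{5}{3}\right)^{2} = \frac{25}{9}$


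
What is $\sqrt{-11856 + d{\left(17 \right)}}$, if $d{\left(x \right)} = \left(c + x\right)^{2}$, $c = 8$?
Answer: $i \sqrt{11231} \approx 105.98 i$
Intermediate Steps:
$d{\left(x \right)} = \left(8 + x\right)^{2}$
$\sqrt{-11856 + d{\left(17 \right)}} = \sqrt{-11856 + \left(8 + 17\right)^{2}} = \sqrt{-11856 + 25^{2}} = \sqrt{-11856 + 625} = \sqrt{-11231} = i \sqrt{11231}$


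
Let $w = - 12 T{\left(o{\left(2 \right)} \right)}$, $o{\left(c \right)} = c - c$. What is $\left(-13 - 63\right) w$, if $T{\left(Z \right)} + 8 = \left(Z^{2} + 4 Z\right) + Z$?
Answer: $-7296$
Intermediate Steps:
$o{\left(c \right)} = 0$
$T{\left(Z \right)} = -8 + Z^{2} + 5 Z$ ($T{\left(Z \right)} = -8 + \left(\left(Z^{2} + 4 Z\right) + Z\right) = -8 + \left(Z^{2} + 5 Z\right) = -8 + Z^{2} + 5 Z$)
$w = 96$ ($w = - 12 \left(-8 + 0^{2} + 5 \cdot 0\right) = - 12 \left(-8 + 0 + 0\right) = \left(-12\right) \left(-8\right) = 96$)
$\left(-13 - 63\right) w = \left(-13 - 63\right) 96 = \left(-76\right) 96 = -7296$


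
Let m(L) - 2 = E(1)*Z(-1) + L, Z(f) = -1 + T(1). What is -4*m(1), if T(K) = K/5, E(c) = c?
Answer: -44/5 ≈ -8.8000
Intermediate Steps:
T(K) = K/5 (T(K) = K*(⅕) = K/5)
Z(f) = -⅘ (Z(f) = -1 + (⅕)*1 = -1 + ⅕ = -⅘)
m(L) = 6/5 + L (m(L) = 2 + (1*(-⅘) + L) = 2 + (-⅘ + L) = 6/5 + L)
-4*m(1) = -4*(6/5 + 1) = -4*11/5 = -44/5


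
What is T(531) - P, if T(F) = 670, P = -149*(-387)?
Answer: -56993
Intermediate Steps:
P = 57663
T(531) - P = 670 - 1*57663 = 670 - 57663 = -56993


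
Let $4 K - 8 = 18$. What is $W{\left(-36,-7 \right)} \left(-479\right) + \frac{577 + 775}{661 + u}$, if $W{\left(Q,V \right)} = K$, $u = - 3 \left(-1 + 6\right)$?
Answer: $- \frac{2009969}{646} \approx -3111.4$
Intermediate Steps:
$u = -15$ ($u = \left(-3\right) 5 = -15$)
$K = \frac{13}{2}$ ($K = 2 + \frac{1}{4} \cdot 18 = 2 + \frac{9}{2} = \frac{13}{2} \approx 6.5$)
$W{\left(Q,V \right)} = \frac{13}{2}$
$W{\left(-36,-7 \right)} \left(-479\right) + \frac{577 + 775}{661 + u} = \frac{13}{2} \left(-479\right) + \frac{577 + 775}{661 - 15} = - \frac{6227}{2} + \frac{1352}{646} = - \frac{6227}{2} + 1352 \cdot \frac{1}{646} = - \frac{6227}{2} + \frac{676}{323} = - \frac{2009969}{646}$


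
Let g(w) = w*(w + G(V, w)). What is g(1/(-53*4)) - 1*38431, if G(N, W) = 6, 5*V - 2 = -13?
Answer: -1727244135/44944 ≈ -38431.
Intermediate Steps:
V = -11/5 (V = ⅖ + (⅕)*(-13) = ⅖ - 13/5 = -11/5 ≈ -2.2000)
g(w) = w*(6 + w) (g(w) = w*(w + 6) = w*(6 + w))
g(1/(-53*4)) - 1*38431 = (6 + 1/(-53*4))/((-53*4)) - 1*38431 = (6 + 1/(-212))/(-212) - 38431 = -(6 - 1/212)/212 - 38431 = -1/212*1271/212 - 38431 = -1271/44944 - 38431 = -1727244135/44944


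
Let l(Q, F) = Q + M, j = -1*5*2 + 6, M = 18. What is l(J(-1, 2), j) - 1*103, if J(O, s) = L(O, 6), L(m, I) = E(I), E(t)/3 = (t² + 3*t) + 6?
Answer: 95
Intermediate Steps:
E(t) = 18 + 3*t² + 9*t (E(t) = 3*((t² + 3*t) + 6) = 3*(6 + t² + 3*t) = 18 + 3*t² + 9*t)
L(m, I) = 18 + 3*I² + 9*I
J(O, s) = 180 (J(O, s) = 18 + 3*6² + 9*6 = 18 + 3*36 + 54 = 18 + 108 + 54 = 180)
j = -4 (j = -5*2 + 6 = -10 + 6 = -4)
l(Q, F) = 18 + Q (l(Q, F) = Q + 18 = 18 + Q)
l(J(-1, 2), j) - 1*103 = (18 + 180) - 1*103 = 198 - 103 = 95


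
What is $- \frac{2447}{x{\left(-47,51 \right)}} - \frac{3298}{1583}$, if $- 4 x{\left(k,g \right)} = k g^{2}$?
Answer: $- \frac{418665010}{193517001} \approx -2.1635$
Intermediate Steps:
$x{\left(k,g \right)} = - \frac{k g^{2}}{4}$
$- \frac{2447}{x{\left(-47,51 \right)}} - \frac{3298}{1583} = - \frac{2447}{\left(- \frac{1}{4}\right) \left(-47\right) 51^{2}} - \frac{3298}{1583} = - \frac{2447}{\left(- \frac{1}{4}\right) \left(-47\right) 2601} - \frac{3298}{1583} = - \frac{2447}{\frac{122247}{4}} - \frac{3298}{1583} = \left(-2447\right) \frac{4}{122247} - \frac{3298}{1583} = - \frac{9788}{122247} - \frac{3298}{1583} = - \frac{418665010}{193517001}$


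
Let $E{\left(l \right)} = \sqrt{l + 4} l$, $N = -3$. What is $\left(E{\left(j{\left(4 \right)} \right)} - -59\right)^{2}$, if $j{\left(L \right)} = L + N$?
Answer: $\left(59 + \sqrt{5}\right)^{2} \approx 3749.9$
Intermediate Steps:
$j{\left(L \right)} = -3 + L$ ($j{\left(L \right)} = L - 3 = -3 + L$)
$E{\left(l \right)} = l \sqrt{4 + l}$ ($E{\left(l \right)} = \sqrt{4 + l} l = l \sqrt{4 + l}$)
$\left(E{\left(j{\left(4 \right)} \right)} - -59\right)^{2} = \left(\left(-3 + 4\right) \sqrt{4 + \left(-3 + 4\right)} - -59\right)^{2} = \left(1 \sqrt{4 + 1} + 59\right)^{2} = \left(1 \sqrt{5} + 59\right)^{2} = \left(\sqrt{5} + 59\right)^{2} = \left(59 + \sqrt{5}\right)^{2}$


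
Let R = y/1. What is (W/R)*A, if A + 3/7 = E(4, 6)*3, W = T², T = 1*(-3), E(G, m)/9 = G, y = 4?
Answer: 6777/28 ≈ 242.04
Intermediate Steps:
E(G, m) = 9*G
R = 4 (R = 4/1 = 4*1 = 4)
T = -3
W = 9 (W = (-3)² = 9)
A = 753/7 (A = -3/7 + (9*4)*3 = -3/7 + 36*3 = -3/7 + 108 = 753/7 ≈ 107.57)
(W/R)*A = (9/4)*(753/7) = 6777/28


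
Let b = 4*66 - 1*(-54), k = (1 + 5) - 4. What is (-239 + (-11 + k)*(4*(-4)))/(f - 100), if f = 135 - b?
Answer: 95/283 ≈ 0.33569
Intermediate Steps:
k = 2 (k = 6 - 4 = 2)
b = 318 (b = 264 + 54 = 318)
f = -183 (f = 135 - 1*318 = 135 - 318 = -183)
(-239 + (-11 + k)*(4*(-4)))/(f - 100) = (-239 + (-11 + 2)*(4*(-4)))/(-183 - 100) = (-239 - 9*(-16))/(-283) = (-239 + 144)*(-1/283) = -95*(-1/283) = 95/283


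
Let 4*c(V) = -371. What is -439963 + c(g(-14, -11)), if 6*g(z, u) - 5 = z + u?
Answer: -1760223/4 ≈ -4.4006e+5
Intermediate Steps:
g(z, u) = ⅚ + u/6 + z/6 (g(z, u) = ⅚ + (z + u)/6 = ⅚ + (u + z)/6 = ⅚ + (u/6 + z/6) = ⅚ + u/6 + z/6)
c(V) = -371/4 (c(V) = (¼)*(-371) = -371/4)
-439963 + c(g(-14, -11)) = -439963 - 371/4 = -1760223/4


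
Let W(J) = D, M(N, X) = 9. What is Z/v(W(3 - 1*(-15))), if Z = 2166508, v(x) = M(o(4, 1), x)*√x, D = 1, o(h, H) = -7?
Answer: 2166508/9 ≈ 2.4072e+5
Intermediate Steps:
W(J) = 1
v(x) = 9*√x
Z/v(W(3 - 1*(-15))) = 2166508/((9*√1)) = 2166508/((9*1)) = 2166508/9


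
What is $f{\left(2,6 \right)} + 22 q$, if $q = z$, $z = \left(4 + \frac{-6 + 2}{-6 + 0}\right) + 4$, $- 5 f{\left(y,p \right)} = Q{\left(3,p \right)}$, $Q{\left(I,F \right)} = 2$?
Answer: $\frac{2854}{15} \approx 190.27$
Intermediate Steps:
$f{\left(y,p \right)} = - \frac{2}{5}$ ($f{\left(y,p \right)} = \left(- \frac{1}{5}\right) 2 = - \frac{2}{5}$)
$z = \frac{26}{3}$ ($z = \left(4 - \frac{4}{-6}\right) + 4 = \left(4 - - \frac{2}{3}\right) + 4 = \left(4 + \frac{2}{3}\right) + 4 = \frac{14}{3} + 4 = \frac{26}{3} \approx 8.6667$)
$q = \frac{26}{3} \approx 8.6667$
$f{\left(2,6 \right)} + 22 q = - \frac{2}{5} + 22 \cdot \frac{26}{3} = - \frac{2}{5} + \frac{572}{3} = \frac{2854}{15}$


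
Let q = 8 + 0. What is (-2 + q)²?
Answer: 36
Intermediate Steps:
q = 8
(-2 + q)² = (-2 + 8)² = 6² = 36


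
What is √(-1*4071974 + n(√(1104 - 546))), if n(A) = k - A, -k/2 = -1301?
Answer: √(-4069372 - 3*√62) ≈ 2017.3*I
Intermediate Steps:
k = 2602 (k = -2*(-1301) = 2602)
n(A) = 2602 - A
√(-1*4071974 + n(√(1104 - 546))) = √(-1*4071974 + (2602 - √(1104 - 546))) = √(-4071974 + (2602 - √558)) = √(-4071974 + (2602 - 3*√62)) = √(-4069372 - 3*√62)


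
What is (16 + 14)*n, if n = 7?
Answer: 210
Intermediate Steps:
(16 + 14)*n = (16 + 14)*7 = 30*7 = 210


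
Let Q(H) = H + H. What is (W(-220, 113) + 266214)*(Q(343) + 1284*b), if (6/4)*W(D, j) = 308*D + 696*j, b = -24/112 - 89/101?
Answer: -417966872608/2121 ≈ -1.9706e+8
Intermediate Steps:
b = -1549/1414 (b = -24*1/112 - 89*1/101 = -3/14 - 89/101 = -1549/1414 ≈ -1.0955)
Q(H) = 2*H
W(D, j) = 464*j + 616*D/3 (W(D, j) = 2*(308*D + 696*j)/3 = 464*j + 616*D/3)
(W(-220, 113) + 266214)*(Q(343) + 1284*b) = ((464*113 + (616/3)*(-220)) + 266214)*(2*343 + 1284*(-1549/1414)) = ((52432 - 135520/3) + 266214)*(686 - 994458/707) = (21776/3 + 266214)*(-509456/707) = (820418/3)*(-509456/707) = -417966872608/2121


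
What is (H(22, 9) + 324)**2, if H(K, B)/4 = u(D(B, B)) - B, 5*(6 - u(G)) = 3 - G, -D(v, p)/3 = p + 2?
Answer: 2005056/25 ≈ 80202.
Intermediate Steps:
D(v, p) = -6 - 3*p (D(v, p) = -3*(p + 2) = -3*(2 + p) = -6 - 3*p)
u(G) = 27/5 + G/5 (u(G) = 6 - (3 - G)/5 = 6 + (-3/5 + G/5) = 27/5 + G/5)
H(K, B) = 84/5 - 32*B/5 (H(K, B) = 4*((27/5 + (-6 - 3*B)/5) - B) = 4*((27/5 + (-6/5 - 3*B/5)) - B) = 4*((21/5 - 3*B/5) - B) = 4*(21/5 - 8*B/5) = 84/5 - 32*B/5)
(H(22, 9) + 324)**2 = ((84/5 - 32/5*9) + 324)**2 = ((84/5 - 288/5) + 324)**2 = (-204/5 + 324)**2 = (1416/5)**2 = 2005056/25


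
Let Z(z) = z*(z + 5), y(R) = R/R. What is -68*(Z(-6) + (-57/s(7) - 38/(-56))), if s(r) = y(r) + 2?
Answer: 5865/7 ≈ 837.86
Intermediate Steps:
y(R) = 1
s(r) = 3 (s(r) = 1 + 2 = 3)
Z(z) = z*(5 + z)
-68*(Z(-6) + (-57/s(7) - 38/(-56))) = -68*(-6*(5 - 6) + (-57/3 - 38/(-56))) = -68*(-6*(-1) + (-57*⅓ - 38*(-1/56))) = -68*(6 + (-19 + 19/28)) = -68*(6 - 513/28) = -68*(-345/28) = 5865/7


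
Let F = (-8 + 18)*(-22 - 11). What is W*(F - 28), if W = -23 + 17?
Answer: 2148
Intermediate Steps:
W = -6
F = -330 (F = 10*(-33) = -330)
W*(F - 28) = -6*(-330 - 28) = -6*(-358) = 2148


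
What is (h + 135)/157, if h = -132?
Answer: 3/157 ≈ 0.019108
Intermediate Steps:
(h + 135)/157 = (-132 + 135)/157 = (1/157)*3 = 3/157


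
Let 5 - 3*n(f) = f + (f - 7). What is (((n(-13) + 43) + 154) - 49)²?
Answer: 232324/9 ≈ 25814.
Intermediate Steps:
n(f) = 4 - 2*f/3 (n(f) = 5/3 - (f + (f - 7))/3 = 5/3 - (f + (-7 + f))/3 = 5/3 - (-7 + 2*f)/3 = 5/3 + (7/3 - 2*f/3) = 4 - 2*f/3)
(((n(-13) + 43) + 154) - 49)² = ((((4 - ⅔*(-13)) + 43) + 154) - 49)² = ((((4 + 26/3) + 43) + 154) - 49)² = (((38/3 + 43) + 154) - 49)² = ((167/3 + 154) - 49)² = (629/3 - 49)² = (482/3)² = 232324/9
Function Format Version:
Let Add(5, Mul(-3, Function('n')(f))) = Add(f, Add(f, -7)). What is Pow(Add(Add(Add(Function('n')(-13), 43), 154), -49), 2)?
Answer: Rational(232324, 9) ≈ 25814.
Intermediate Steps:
Function('n')(f) = Add(4, Mul(Rational(-2, 3), f)) (Function('n')(f) = Add(Rational(5, 3), Mul(Rational(-1, 3), Add(f, Add(f, -7)))) = Add(Rational(5, 3), Mul(Rational(-1, 3), Add(f, Add(-7, f)))) = Add(Rational(5, 3), Mul(Rational(-1, 3), Add(-7, Mul(2, f)))) = Add(Rational(5, 3), Add(Rational(7, 3), Mul(Rational(-2, 3), f))) = Add(4, Mul(Rational(-2, 3), f)))
Pow(Add(Add(Add(Function('n')(-13), 43), 154), -49), 2) = Pow(Add(Add(Add(Add(4, Mul(Rational(-2, 3), -13)), 43), 154), -49), 2) = Pow(Add(Add(Add(Add(4, Rational(26, 3)), 43), 154), -49), 2) = Pow(Add(Add(Add(Rational(38, 3), 43), 154), -49), 2) = Pow(Add(Add(Rational(167, 3), 154), -49), 2) = Pow(Add(Rational(629, 3), -49), 2) = Pow(Rational(482, 3), 2) = Rational(232324, 9)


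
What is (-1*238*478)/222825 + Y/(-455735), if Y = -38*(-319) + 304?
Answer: -10923011998/20309830275 ≈ -0.53782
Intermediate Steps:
Y = 12426 (Y = 12122 + 304 = 12426)
(-1*238*478)/222825 + Y/(-455735) = (-1*238*478)/222825 + 12426/(-455735) = -238*478*(1/222825) + 12426*(-1/455735) = -113764*1/222825 - 12426/455735 = -113764/222825 - 12426/455735 = -10923011998/20309830275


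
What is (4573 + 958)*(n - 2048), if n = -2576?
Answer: -25575344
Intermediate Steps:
(4573 + 958)*(n - 2048) = (4573 + 958)*(-2576 - 2048) = 5531*(-4624) = -25575344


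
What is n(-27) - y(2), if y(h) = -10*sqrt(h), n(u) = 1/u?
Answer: -1/27 + 10*sqrt(2) ≈ 14.105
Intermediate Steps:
n(-27) - y(2) = 1/(-27) - (-10)*sqrt(2) = -1/27 + 10*sqrt(2)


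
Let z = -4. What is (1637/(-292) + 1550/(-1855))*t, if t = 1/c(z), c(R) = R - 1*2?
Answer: 697847/649992 ≈ 1.0736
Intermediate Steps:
c(R) = -2 + R (c(R) = R - 2 = -2 + R)
t = -1/6 (t = 1/(-2 - 4) = 1/(-6) = -1/6 ≈ -0.16667)
(1637/(-292) + 1550/(-1855))*t = (1637/(-292) + 1550/(-1855))*(-1/6) = (1637*(-1/292) + 1550*(-1/1855))*(-1/6) = (-1637/292 - 310/371)*(-1/6) = -697847/108332*(-1/6) = 697847/649992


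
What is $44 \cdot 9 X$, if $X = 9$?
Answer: $3564$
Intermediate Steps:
$44 \cdot 9 X = 44 \cdot 9 \cdot 9 = 396 \cdot 9 = 3564$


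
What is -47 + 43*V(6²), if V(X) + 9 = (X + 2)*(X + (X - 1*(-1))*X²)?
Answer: 78411958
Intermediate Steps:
V(X) = -9 + (2 + X)*(X + X²*(1 + X)) (V(X) = -9 + (X + 2)*(X + (X - 1*(-1))*X²) = -9 + (2 + X)*(X + (X + 1)*X²) = -9 + (2 + X)*(X + (1 + X)*X²) = -9 + (2 + X)*(X + X²*(1 + X)))
-47 + 43*V(6²) = -47 + 43*(-9 + (6²)⁴ + 2*6² + 3*(6²)² + 3*(6²)³) = -47 + 43*(-9 + 36⁴ + 2*36 + 3*36² + 3*36³) = -47 + 43*(-9 + 1679616 + 72 + 3*1296 + 3*46656) = -47 + 43*(-9 + 1679616 + 72 + 3888 + 139968) = -47 + 43*1823535 = -47 + 78412005 = 78411958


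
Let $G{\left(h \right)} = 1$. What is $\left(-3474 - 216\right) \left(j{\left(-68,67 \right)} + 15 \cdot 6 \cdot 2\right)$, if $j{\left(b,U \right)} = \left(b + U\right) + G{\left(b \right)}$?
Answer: $-664200$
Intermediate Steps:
$j{\left(b,U \right)} = 1 + U + b$ ($j{\left(b,U \right)} = \left(b + U\right) + 1 = \left(U + b\right) + 1 = 1 + U + b$)
$\left(-3474 - 216\right) \left(j{\left(-68,67 \right)} + 15 \cdot 6 \cdot 2\right) = \left(-3474 - 216\right) \left(\left(1 + 67 - 68\right) + 15 \cdot 6 \cdot 2\right) = \left(-3474 - 216\right) \left(0 + 90 \cdot 2\right) = - 3690 \left(0 + 180\right) = \left(-3690\right) 180 = -664200$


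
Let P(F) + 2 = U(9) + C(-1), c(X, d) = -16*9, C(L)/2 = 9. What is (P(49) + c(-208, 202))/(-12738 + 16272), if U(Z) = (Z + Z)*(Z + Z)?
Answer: 98/1767 ≈ 0.055461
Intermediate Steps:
C(L) = 18 (C(L) = 2*9 = 18)
c(X, d) = -144
U(Z) = 4*Z² (U(Z) = (2*Z)*(2*Z) = 4*Z²)
P(F) = 340 (P(F) = -2 + (4*9² + 18) = -2 + (4*81 + 18) = -2 + (324 + 18) = -2 + 342 = 340)
(P(49) + c(-208, 202))/(-12738 + 16272) = (340 - 144)/(-12738 + 16272) = 196/3534 = 196*(1/3534) = 98/1767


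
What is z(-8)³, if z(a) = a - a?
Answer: 0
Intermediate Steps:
z(a) = 0
z(-8)³ = 0³ = 0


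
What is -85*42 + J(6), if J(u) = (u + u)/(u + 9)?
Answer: -17846/5 ≈ -3569.2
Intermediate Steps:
J(u) = 2*u/(9 + u) (J(u) = (2*u)/(9 + u) = 2*u/(9 + u))
-85*42 + J(6) = -85*42 + 2*6/(9 + 6) = -3570 + 2*6/15 = -3570 + 2*6*(1/15) = -3570 + 4/5 = -17846/5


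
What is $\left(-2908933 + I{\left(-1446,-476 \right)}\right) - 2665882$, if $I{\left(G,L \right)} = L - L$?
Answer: $-5574815$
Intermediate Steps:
$I{\left(G,L \right)} = 0$
$\left(-2908933 + I{\left(-1446,-476 \right)}\right) - 2665882 = \left(-2908933 + 0\right) - 2665882 = -2908933 - 2665882 = -5574815$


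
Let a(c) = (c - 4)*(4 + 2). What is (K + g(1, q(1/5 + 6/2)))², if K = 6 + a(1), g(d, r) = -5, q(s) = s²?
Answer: 289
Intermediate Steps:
a(c) = -24 + 6*c (a(c) = (-4 + c)*6 = -24 + 6*c)
K = -12 (K = 6 + (-24 + 6*1) = 6 + (-24 + 6) = 6 - 18 = -12)
(K + g(1, q(1/5 + 6/2)))² = (-12 - 5)² = (-17)² = 289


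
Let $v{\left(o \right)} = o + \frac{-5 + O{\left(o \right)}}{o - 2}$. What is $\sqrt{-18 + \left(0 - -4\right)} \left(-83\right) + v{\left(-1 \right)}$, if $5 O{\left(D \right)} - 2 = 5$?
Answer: $\frac{1}{5} - 83 i \sqrt{14} \approx 0.2 - 310.56 i$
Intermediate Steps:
$O{\left(D \right)} = \frac{7}{5}$ ($O{\left(D \right)} = \frac{2}{5} + \frac{1}{5} \cdot 5 = \frac{2}{5} + 1 = \frac{7}{5}$)
$v{\left(o \right)} = o - \frac{18}{5 \left(-2 + o\right)}$ ($v{\left(o \right)} = o + \frac{-5 + \frac{7}{5}}{o - 2} = o - \frac{18}{5 \left(-2 + o\right)}$)
$\sqrt{-18 + \left(0 - -4\right)} \left(-83\right) + v{\left(-1 \right)} = \sqrt{-18 + \left(0 - -4\right)} \left(-83\right) + \frac{- \frac{18}{5} + \left(-1\right)^{2} - -2}{-2 - 1} = \sqrt{-18 + \left(0 + 4\right)} \left(-83\right) + \frac{- \frac{18}{5} + 1 + 2}{-3} = \sqrt{-18 + 4} \left(-83\right) - - \frac{1}{5} = \sqrt{-14} \left(-83\right) + \frac{1}{5} = i \sqrt{14} \left(-83\right) + \frac{1}{5} = - 83 i \sqrt{14} + \frac{1}{5} = \frac{1}{5} - 83 i \sqrt{14}$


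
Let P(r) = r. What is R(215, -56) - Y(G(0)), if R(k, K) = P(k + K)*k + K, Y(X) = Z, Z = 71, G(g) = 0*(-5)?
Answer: 34058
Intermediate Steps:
G(g) = 0
Y(X) = 71
R(k, K) = K + k*(K + k) (R(k, K) = (k + K)*k + K = (K + k)*k + K = k*(K + k) + K = K + k*(K + k))
R(215, -56) - Y(G(0)) = (-56 + 215*(-56 + 215)) - 1*71 = (-56 + 215*159) - 71 = (-56 + 34185) - 71 = 34129 - 71 = 34058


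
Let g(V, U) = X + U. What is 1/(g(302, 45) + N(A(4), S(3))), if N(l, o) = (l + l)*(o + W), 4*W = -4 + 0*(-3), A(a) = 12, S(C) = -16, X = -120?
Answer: -1/483 ≈ -0.0020704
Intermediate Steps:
g(V, U) = -120 + U
W = -1 (W = (-4 + 0*(-3))/4 = (-4 + 0)/4 = (1/4)*(-4) = -1)
N(l, o) = 2*l*(-1 + o) (N(l, o) = (l + l)*(o - 1) = (2*l)*(-1 + o) = 2*l*(-1 + o))
1/(g(302, 45) + N(A(4), S(3))) = 1/((-120 + 45) + 2*12*(-1 - 16)) = 1/(-75 + 2*12*(-17)) = 1/(-75 - 408) = 1/(-483) = -1/483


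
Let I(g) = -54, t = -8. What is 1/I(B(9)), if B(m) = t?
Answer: -1/54 ≈ -0.018519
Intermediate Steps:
B(m) = -8
1/I(B(9)) = 1/(-54) = -1/54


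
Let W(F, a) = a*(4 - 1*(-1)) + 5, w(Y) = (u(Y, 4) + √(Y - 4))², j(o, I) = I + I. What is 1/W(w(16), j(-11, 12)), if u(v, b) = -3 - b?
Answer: 1/125 ≈ 0.0080000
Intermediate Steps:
j(o, I) = 2*I
w(Y) = (-7 + √(-4 + Y))² (w(Y) = ((-3 - 1*4) + √(Y - 4))² = ((-3 - 4) + √(-4 + Y))² = (-7 + √(-4 + Y))²)
W(F, a) = 5 + 5*a (W(F, a) = a*(4 + 1) + 5 = a*5 + 5 = 5*a + 5 = 5 + 5*a)
1/W(w(16), j(-11, 12)) = 1/(5 + 5*(2*12)) = 1/(5 + 5*24) = 1/(5 + 120) = 1/125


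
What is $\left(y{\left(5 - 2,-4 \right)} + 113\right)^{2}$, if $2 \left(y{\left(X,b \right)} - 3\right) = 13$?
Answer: $\frac{60025}{4} \approx 15006.0$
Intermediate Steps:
$y{\left(X,b \right)} = \frac{19}{2}$ ($y{\left(X,b \right)} = 3 + \frac{1}{2} \cdot 13 = 3 + \frac{13}{2} = \frac{19}{2}$)
$\left(y{\left(5 - 2,-4 \right)} + 113\right)^{2} = \left(\frac{19}{2} + 113\right)^{2} = \left(\frac{245}{2}\right)^{2} = \frac{60025}{4}$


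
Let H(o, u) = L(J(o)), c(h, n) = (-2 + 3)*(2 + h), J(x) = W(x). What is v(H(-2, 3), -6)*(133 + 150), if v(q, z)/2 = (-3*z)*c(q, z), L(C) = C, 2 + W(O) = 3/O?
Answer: -15282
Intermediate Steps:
W(O) = -2 + 3/O
J(x) = -2 + 3/x
c(h, n) = 2 + h (c(h, n) = 1*(2 + h) = 2 + h)
H(o, u) = -2 + 3/o
v(q, z) = -6*z*(2 + q) (v(q, z) = 2*((-3*z)*(2 + q)) = 2*(-3*z*(2 + q)) = -6*z*(2 + q))
v(H(-2, 3), -6)*(133 + 150) = (-6*(-6)*(2 + (-2 + 3/(-2))))*(133 + 150) = -6*(-6)*(2 + (-2 + 3*(-½)))*283 = -6*(-6)*(2 + (-2 - 3/2))*283 = -6*(-6)*(2 - 7/2)*283 = -6*(-6)*(-3/2)*283 = -54*283 = -15282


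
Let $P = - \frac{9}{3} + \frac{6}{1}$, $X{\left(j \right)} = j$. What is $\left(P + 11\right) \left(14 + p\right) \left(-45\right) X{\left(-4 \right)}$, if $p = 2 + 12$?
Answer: $70560$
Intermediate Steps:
$p = 14$
$P = 3$ ($P = \left(-9\right) \frac{1}{3} + 6 \cdot 1 = -3 + 6 = 3$)
$\left(P + 11\right) \left(14 + p\right) \left(-45\right) X{\left(-4 \right)} = \left(3 + 11\right) \left(14 + 14\right) \left(-45\right) \left(-4\right) = 14 \cdot 28 \left(-45\right) \left(-4\right) = 392 \left(-45\right) \left(-4\right) = \left(-17640\right) \left(-4\right) = 70560$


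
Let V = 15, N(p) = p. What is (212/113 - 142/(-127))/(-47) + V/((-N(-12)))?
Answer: 3200605/2697988 ≈ 1.1863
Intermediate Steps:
(212/113 - 142/(-127))/(-47) + V/((-N(-12))) = (212/113 - 142/(-127))/(-47) + 15/((-1*(-12))) = (212*(1/113) - 142*(-1/127))*(-1/47) + 15/12 = (212/113 + 142/127)*(-1/47) + 15*(1/12) = (42970/14351)*(-1/47) + 5/4 = -42970/674497 + 5/4 = 3200605/2697988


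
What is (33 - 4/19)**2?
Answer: 388129/361 ≈ 1075.2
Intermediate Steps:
(33 - 4/19)**2 = (623/19)**2 = 388129/361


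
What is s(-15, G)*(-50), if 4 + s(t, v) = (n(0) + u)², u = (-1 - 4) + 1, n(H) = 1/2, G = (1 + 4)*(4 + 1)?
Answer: -825/2 ≈ -412.50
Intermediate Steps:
G = 25 (G = 5*5 = 25)
n(H) = ½
u = -4 (u = -5 + 1 = -4)
s(t, v) = 33/4 (s(t, v) = -4 + (½ - 4)² = -4 + (-7/2)² = -4 + 49/4 = 33/4)
s(-15, G)*(-50) = (33/4)*(-50) = -825/2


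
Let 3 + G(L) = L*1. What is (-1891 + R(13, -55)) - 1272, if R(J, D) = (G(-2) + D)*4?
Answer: -3403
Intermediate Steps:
G(L) = -3 + L (G(L) = -3 + L*1 = -3 + L)
R(J, D) = -20 + 4*D (R(J, D) = ((-3 - 2) + D)*4 = (-5 + D)*4 = -20 + 4*D)
(-1891 + R(13, -55)) - 1272 = (-1891 + (-20 + 4*(-55))) - 1272 = (-1891 + (-20 - 220)) - 1272 = (-1891 - 240) - 1272 = -2131 - 1272 = -3403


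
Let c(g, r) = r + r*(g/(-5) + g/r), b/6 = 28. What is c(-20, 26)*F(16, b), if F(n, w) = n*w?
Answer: 295680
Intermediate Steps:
b = 168 (b = 6*28 = 168)
c(g, r) = r + r*(-g/5 + g/r) (c(g, r) = r + r*(g*(-⅕) + g/r) = r + r*(-g/5 + g/r))
c(-20, 26)*F(16, b) = (-20 + 26 - ⅕*(-20)*26)*(16*168) = (-20 + 26 + 104)*2688 = 110*2688 = 295680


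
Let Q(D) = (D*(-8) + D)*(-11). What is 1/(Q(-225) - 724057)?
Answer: -1/741382 ≈ -1.3488e-6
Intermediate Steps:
Q(D) = 77*D (Q(D) = (-8*D + D)*(-11) = -7*D*(-11) = 77*D)
1/(Q(-225) - 724057) = 1/(77*(-225) - 724057) = 1/(-17325 - 724057) = 1/(-741382) = -1/741382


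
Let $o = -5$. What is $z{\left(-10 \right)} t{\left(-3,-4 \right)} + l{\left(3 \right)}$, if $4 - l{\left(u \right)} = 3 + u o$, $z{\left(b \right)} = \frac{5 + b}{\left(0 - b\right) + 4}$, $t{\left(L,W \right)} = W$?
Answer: $\frac{122}{7} \approx 17.429$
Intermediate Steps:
$z{\left(b \right)} = \frac{5 + b}{4 - b}$ ($z{\left(b \right)} = \frac{5 + b}{- b + 4} = \frac{5 + b}{4 - b}$)
$l{\left(u \right)} = 1 + 5 u$ ($l{\left(u \right)} = 4 - \left(3 + u \left(-5\right)\right) = 4 - \left(3 - 5 u\right) = 4 + \left(-3 + 5 u\right) = 1 + 5 u$)
$z{\left(-10 \right)} t{\left(-3,-4 \right)} + l{\left(3 \right)} = \frac{-5 - -10}{-4 - 10} \left(-4\right) + \left(1 + 5 \cdot 3\right) = \frac{-5 + 10}{-14} \left(-4\right) + \left(1 + 15\right) = \left(- \frac{1}{14}\right) 5 \left(-4\right) + 16 = \left(- \frac{5}{14}\right) \left(-4\right) + 16 = \frac{10}{7} + 16 = \frac{122}{7}$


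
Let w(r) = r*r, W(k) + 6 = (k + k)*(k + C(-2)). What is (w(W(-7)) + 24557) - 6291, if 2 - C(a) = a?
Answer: 19562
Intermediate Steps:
C(a) = 2 - a
W(k) = -6 + 2*k*(4 + k) (W(k) = -6 + (k + k)*(k + (2 - 1*(-2))) = -6 + (2*k)*(k + (2 + 2)) = -6 + (2*k)*(k + 4) = -6 + (2*k)*(4 + k) = -6 + 2*k*(4 + k))
w(r) = r²
(w(W(-7)) + 24557) - 6291 = ((-6 + 2*(-7)² + 8*(-7))² + 24557) - 6291 = ((-6 + 2*49 - 56)² + 24557) - 6291 = ((-6 + 98 - 56)² + 24557) - 6291 = (36² + 24557) - 6291 = (1296 + 24557) - 6291 = 25853 - 6291 = 19562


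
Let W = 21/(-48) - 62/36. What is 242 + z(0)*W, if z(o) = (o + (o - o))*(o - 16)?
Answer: 242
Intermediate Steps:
W = -311/144 (W = 21*(-1/48) - 62*1/36 = -7/16 - 31/18 = -311/144 ≈ -2.1597)
z(o) = o*(-16 + o) (z(o) = (o + 0)*(-16 + o) = o*(-16 + o))
242 + z(0)*W = 242 + (0*(-16 + 0))*(-311/144) = 242 + (0*(-16))*(-311/144) = 242 + 0*(-311/144) = 242 + 0 = 242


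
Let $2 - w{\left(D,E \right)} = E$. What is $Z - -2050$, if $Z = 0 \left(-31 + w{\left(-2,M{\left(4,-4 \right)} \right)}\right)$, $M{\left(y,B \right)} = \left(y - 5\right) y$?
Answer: $2050$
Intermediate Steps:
$M{\left(y,B \right)} = y \left(-5 + y\right)$ ($M{\left(y,B \right)} = \left(-5 + y\right) y = y \left(-5 + y\right)$)
$w{\left(D,E \right)} = 2 - E$
$Z = 0$ ($Z = 0 \left(-31 - \left(-2 + 4 \left(-5 + 4\right)\right)\right) = 0 \left(-31 - \left(-2 + 4 \left(-1\right)\right)\right) = 0 \left(-31 + \left(2 - -4\right)\right) = 0 \left(-31 + \left(2 + 4\right)\right) = 0 \left(-31 + 6\right) = 0 \left(-25\right) = 0$)
$Z - -2050 = 0 - -2050 = 0 + 2050 = 2050$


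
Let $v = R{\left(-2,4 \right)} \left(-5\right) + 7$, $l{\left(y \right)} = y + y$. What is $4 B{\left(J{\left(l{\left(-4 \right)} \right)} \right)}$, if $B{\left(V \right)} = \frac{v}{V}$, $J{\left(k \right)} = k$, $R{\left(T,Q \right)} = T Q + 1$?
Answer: $-21$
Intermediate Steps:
$l{\left(y \right)} = 2 y$
$R{\left(T,Q \right)} = 1 + Q T$ ($R{\left(T,Q \right)} = Q T + 1 = 1 + Q T$)
$v = 42$ ($v = \left(1 + 4 \left(-2\right)\right) \left(-5\right) + 7 = \left(1 - 8\right) \left(-5\right) + 7 = \left(-7\right) \left(-5\right) + 7 = 35 + 7 = 42$)
$B{\left(V \right)} = \frac{42}{V}$
$4 B{\left(J{\left(l{\left(-4 \right)} \right)} \right)} = 4 \frac{42}{2 \left(-4\right)} = 4 \frac{42}{-8} = 4 \cdot 42 \left(- \frac{1}{8}\right) = 4 \left(- \frac{21}{4}\right) = -21$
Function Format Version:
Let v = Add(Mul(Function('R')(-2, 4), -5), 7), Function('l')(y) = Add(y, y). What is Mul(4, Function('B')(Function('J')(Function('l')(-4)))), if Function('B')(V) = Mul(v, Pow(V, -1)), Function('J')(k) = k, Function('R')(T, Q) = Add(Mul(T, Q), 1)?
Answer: -21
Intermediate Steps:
Function('l')(y) = Mul(2, y)
Function('R')(T, Q) = Add(1, Mul(Q, T)) (Function('R')(T, Q) = Add(Mul(Q, T), 1) = Add(1, Mul(Q, T)))
v = 42 (v = Add(Mul(Add(1, Mul(4, -2)), -5), 7) = Add(Mul(Add(1, -8), -5), 7) = Add(Mul(-7, -5), 7) = Add(35, 7) = 42)
Function('B')(V) = Mul(42, Pow(V, -1))
Mul(4, Function('B')(Function('J')(Function('l')(-4)))) = Mul(4, Mul(42, Pow(Mul(2, -4), -1))) = Mul(4, Mul(42, Pow(-8, -1))) = Mul(4, Mul(42, Rational(-1, 8))) = Mul(4, Rational(-21, 4)) = -21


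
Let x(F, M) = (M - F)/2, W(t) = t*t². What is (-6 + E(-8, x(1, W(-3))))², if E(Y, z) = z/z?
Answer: 25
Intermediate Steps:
W(t) = t³
x(F, M) = M/2 - F/2 (x(F, M) = (M - F)*(½) = M/2 - F/2)
E(Y, z) = 1
(-6 + E(-8, x(1, W(-3))))² = (-6 + 1)² = (-5)² = 25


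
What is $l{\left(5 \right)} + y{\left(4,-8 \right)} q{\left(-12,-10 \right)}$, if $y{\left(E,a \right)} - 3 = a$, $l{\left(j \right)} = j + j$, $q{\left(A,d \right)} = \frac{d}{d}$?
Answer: $5$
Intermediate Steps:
$q{\left(A,d \right)} = 1$
$l{\left(j \right)} = 2 j$
$y{\left(E,a \right)} = 3 + a$
$l{\left(5 \right)} + y{\left(4,-8 \right)} q{\left(-12,-10 \right)} = 2 \cdot 5 + \left(3 - 8\right) 1 = 10 - 5 = 5$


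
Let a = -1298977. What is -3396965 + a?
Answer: -4695942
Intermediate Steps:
-3396965 + a = -3396965 - 1298977 = -4695942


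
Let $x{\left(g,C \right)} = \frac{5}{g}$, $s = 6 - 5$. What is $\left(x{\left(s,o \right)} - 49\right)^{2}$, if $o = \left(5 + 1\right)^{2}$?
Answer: $1936$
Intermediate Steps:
$s = 1$ ($s = 6 - 5 = 1$)
$o = 36$ ($o = 6^{2} = 36$)
$\left(x{\left(s,o \right)} - 49\right)^{2} = \left(\frac{5}{1} - 49\right)^{2} = \left(5 \cdot 1 - 49\right)^{2} = \left(5 - 49\right)^{2} = \left(-44\right)^{2} = 1936$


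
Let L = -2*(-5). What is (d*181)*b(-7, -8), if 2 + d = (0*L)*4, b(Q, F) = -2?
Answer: 724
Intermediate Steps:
L = 10
d = -2 (d = -2 + (0*10)*4 = -2 + 0*4 = -2 + 0 = -2)
(d*181)*b(-7, -8) = -2*181*(-2) = -362*(-2) = 724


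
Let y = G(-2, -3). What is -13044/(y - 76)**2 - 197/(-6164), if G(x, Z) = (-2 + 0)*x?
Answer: -1653791/665712 ≈ -2.4842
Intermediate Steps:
G(x, Z) = -2*x
y = 4 (y = -2*(-2) = 4)
-13044/(y - 76)**2 - 197/(-6164) = -13044/(4 - 76)**2 - 197/(-6164) = -13044/((-72)**2) - 197*(-1/6164) = -13044/5184 + 197/6164 = -13044*1/5184 + 197/6164 = -1087/432 + 197/6164 = -1653791/665712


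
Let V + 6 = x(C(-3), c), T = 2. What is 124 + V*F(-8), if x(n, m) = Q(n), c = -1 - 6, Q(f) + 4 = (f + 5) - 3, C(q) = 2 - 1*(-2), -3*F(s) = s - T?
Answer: 332/3 ≈ 110.67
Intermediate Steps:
F(s) = ⅔ - s/3 (F(s) = -(s - 1*2)/3 = -(s - 2)/3 = -(-2 + s)/3 = ⅔ - s/3)
C(q) = 4 (C(q) = 2 + 2 = 4)
Q(f) = -2 + f (Q(f) = -4 + ((f + 5) - 3) = -4 + ((5 + f) - 3) = -4 + (2 + f) = -2 + f)
c = -7
x(n, m) = -2 + n
V = -4 (V = -6 + (-2 + 4) = -6 + 2 = -4)
124 + V*F(-8) = 124 - 4*(⅔ - ⅓*(-8)) = 124 - 4*(⅔ + 8/3) = 124 - 4*10/3 = 124 - 40/3 = 332/3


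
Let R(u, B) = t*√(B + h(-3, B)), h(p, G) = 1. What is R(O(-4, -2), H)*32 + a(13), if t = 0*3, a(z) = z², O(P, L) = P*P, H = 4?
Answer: 169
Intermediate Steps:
O(P, L) = P²
t = 0
R(u, B) = 0 (R(u, B) = 0*√(B + 1) = 0*√(1 + B) = 0)
R(O(-4, -2), H)*32 + a(13) = 0*32 + 13² = 0 + 169 = 169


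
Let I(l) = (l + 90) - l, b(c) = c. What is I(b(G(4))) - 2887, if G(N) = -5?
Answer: -2797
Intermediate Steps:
I(l) = 90 (I(l) = (90 + l) - l = 90)
I(b(G(4))) - 2887 = 90 - 2887 = -2797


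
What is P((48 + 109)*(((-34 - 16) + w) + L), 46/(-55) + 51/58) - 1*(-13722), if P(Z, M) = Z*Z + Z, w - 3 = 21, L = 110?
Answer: 173950254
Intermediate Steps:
w = 24 (w = 3 + 21 = 24)
P(Z, M) = Z + Z² (P(Z, M) = Z² + Z = Z + Z²)
P((48 + 109)*(((-34 - 16) + w) + L), 46/(-55) + 51/58) - 1*(-13722) = ((48 + 109)*(((-34 - 16) + 24) + 110))*(1 + (48 + 109)*(((-34 - 16) + 24) + 110)) - 1*(-13722) = (157*((-50 + 24) + 110))*(1 + 157*((-50 + 24) + 110)) + 13722 = (157*(-26 + 110))*(1 + 157*(-26 + 110)) + 13722 = (157*84)*(1 + 157*84) + 13722 = 13188*(1 + 13188) + 13722 = 13188*13189 + 13722 = 173936532 + 13722 = 173950254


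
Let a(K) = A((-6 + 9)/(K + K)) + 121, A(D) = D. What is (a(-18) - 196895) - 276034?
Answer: -5673697/12 ≈ -4.7281e+5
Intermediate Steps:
a(K) = 121 + 3/(2*K) (a(K) = (-6 + 9)/(K + K) + 121 = 3/((2*K)) + 121 = 3*(1/(2*K)) + 121 = 3/(2*K) + 121 = 121 + 3/(2*K))
(a(-18) - 196895) - 276034 = ((121 + (3/2)/(-18)) - 196895) - 276034 = ((121 + (3/2)*(-1/18)) - 196895) - 276034 = ((121 - 1/12) - 196895) - 276034 = (1451/12 - 196895) - 276034 = -2361289/12 - 276034 = -5673697/12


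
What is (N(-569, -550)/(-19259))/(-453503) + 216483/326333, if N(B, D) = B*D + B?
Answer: 1890867552956664/2850197081056241 ≈ 0.66342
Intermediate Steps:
N(B, D) = B + B*D
(N(-569, -550)/(-19259))/(-453503) + 216483/326333 = (-569*(1 - 550)/(-19259))/(-453503) + 216483/326333 = (-569*(-549)*(-1/19259))*(-1/453503) + 216483*(1/326333) = (312381*(-1/19259))*(-1/453503) + 216483/326333 = -312381/19259*(-1/453503) + 216483/326333 = 312381/8734014277 + 216483/326333 = 1890867552956664/2850197081056241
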